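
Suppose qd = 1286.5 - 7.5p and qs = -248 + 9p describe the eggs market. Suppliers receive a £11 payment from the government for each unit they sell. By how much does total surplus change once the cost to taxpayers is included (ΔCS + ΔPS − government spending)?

Net change in total surplus = -£247.5

Pre-subsidy: 1286.5 - 7.5p = -248 + 9p gives p* = 93, q* = 589.
With the subsidy, sellers receive ps = pb + 11 for each unit, where pb is the price buyers pay.
Supply in terms of pb becomes qs = -248 + 9(pb + 11) = -149 + 9pb. Setting this equal to demand: 1286.5 - 7.5pb = -149 + 9pb, so pb = 87.
Sellers receive ps = 87 + 11 = 98; q' = 1286.5 − 7.5·87 = 634.
ΔCS = ½(589 + 634)(93 − 87) = 3669; ΔPS = ½(589 + 634)(98 − 93) = 3057.5.
Government spending = 11 × 634 = 6974.
Net change = 3669 + 3057.5 − 6974 = -247.5. The loss equals the DWL triangle ½·11·45.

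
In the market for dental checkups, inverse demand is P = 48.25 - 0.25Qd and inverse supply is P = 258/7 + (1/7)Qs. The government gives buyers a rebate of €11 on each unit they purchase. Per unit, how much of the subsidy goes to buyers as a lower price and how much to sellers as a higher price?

Buyers gain €7 per unit; sellers gain €4 per unit

Pre-subsidy: 48.25 - 0.25Q = 258/7 + (1/7)Q gives Q* = 29 and P* = 41.
With the rebate, buyers effectively pay Pb = Ps − 11, where Ps is the price sellers receive.
On the curves, Pb = 48.25 - 0.25Q and Ps = 258/7 + (1/7)Q; the wedge Ps − Pb = 11 gives 258/7 + (1/7)Q − (48.25 - 0.25Q) = 11, so Q' = 57.
Then Pb = 48.25 − 0.25·57 = 34 and Ps = 258/7 + (1/7)·57 = 45.
Buyers' price falls by P* − Pb = 41 − 34 = 7; sellers' price rises by Ps − P* = 45 − 41 = 4.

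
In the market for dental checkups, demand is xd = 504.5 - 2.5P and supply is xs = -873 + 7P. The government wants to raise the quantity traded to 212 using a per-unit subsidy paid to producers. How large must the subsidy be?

At x = 212, invert demand for the buyer price: Pb = (504.5 − 212)/2.5 = 117; invert supply for the seller price: Ps = (212 − (-873))/7 = 155.
The subsidy must fill the gap: s = Ps − Pb = 155 − 117 = 38.

Required subsidy s = 38 per unit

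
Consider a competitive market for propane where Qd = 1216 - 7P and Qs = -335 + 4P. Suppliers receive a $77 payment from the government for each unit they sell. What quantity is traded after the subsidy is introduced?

Pre-subsidy: 1216 - 7P = -335 + 4P gives P* = 141, Q* = 229.
With the subsidy, sellers receive Ps = Pb + 77 for each unit, where Pb is the price buyers pay.
Supply in terms of Pb becomes Qs = -335 + 4(Pb + 77) = -27 + 4Pb. Setting this equal to demand: 1216 - 7Pb = -27 + 4Pb, so Pb = 113.
Sellers receive Ps = 113 + 77 = 190; Q' = 1216 − 7·113 = 425.

Q' = 425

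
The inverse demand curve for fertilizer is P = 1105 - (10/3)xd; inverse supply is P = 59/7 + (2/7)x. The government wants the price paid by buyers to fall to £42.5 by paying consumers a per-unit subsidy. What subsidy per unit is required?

At a buyer price of 42.5, quantity demanded is 331.5 − 0.3·42.5 = 318.75.
Sellers supply 318.75 only when they receive Ps = 59/7 + (2/7)·318.75 = 99.5.
s = Ps − Pb = 99.5 − 42.5 = 57.

Required subsidy s = £57 per unit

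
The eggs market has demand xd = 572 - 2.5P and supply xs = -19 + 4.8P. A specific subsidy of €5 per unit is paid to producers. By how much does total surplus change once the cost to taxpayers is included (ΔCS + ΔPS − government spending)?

Net change in total surplus = -1500/73

Pre-subsidy: 572 - 2.5P = -19 + 4.8P gives P* = 5910/73, x* = 26981/73.
With the subsidy, sellers receive Ps = Pb + 5 for each unit, where Pb is the price buyers pay.
Supply in terms of Pb becomes xs = -19 + 4.8(Pb + 5) = 5 + 4.8Pb. Setting this equal to demand: 572 - 2.5Pb = 5 + 4.8Pb, so Pb = 5670/73.
Sellers receive Ps = 5670/73 + 5 = 6035/73; x' = 572 − 2.5·(5670/73) = 27581/73.
ΔCS = ½(26981/73 + 27581/73)(5910/73 − 5670/73) = 6547440/5329; ΔPS = ½(26981/73 + 27581/73)(6035/73 − 5910/73) = 3410125/5329.
Government spending = 5 × 27581/73 = 137905/73.
Net change = 6547440/5329 + 3410125/5329 − 137905/73 = -1500/73. The loss equals the DWL triangle ½·5·600/73.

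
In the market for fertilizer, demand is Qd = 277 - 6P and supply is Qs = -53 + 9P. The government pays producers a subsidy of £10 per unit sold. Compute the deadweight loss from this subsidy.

Deadweight loss = £180

Pre-subsidy: 277 - 6P = -53 + 9P gives P* = 22, Q* = 145.
With the subsidy, sellers receive Ps = Pb + 10 for each unit, where Pb is the price buyers pay.
Supply in terms of Pb becomes Qs = -53 + 9(Pb + 10) = 37 + 9Pb. Setting this equal to demand: 277 - 6Pb = 37 + 9Pb, so Pb = 16.
Sellers receive Ps = 16 + 10 = 26; Q' = 277 − 6·16 = 181.
The subsidy expands output by 181 − 145 = 36 past the efficient level; on those units the gap between marginal cost and willingness to pay runs from 0 up to 10.
DWL = ½ × 10 × 36 = 180.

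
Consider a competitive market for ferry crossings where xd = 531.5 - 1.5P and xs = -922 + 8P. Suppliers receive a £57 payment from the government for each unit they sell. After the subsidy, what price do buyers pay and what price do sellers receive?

Pre-subsidy: 531.5 - 1.5P = -922 + 8P gives P* = 153, x* = 302.
With the subsidy, sellers receive Ps = Pb + 57 for each unit, where Pb is the price buyers pay.
Supply in terms of Pb becomes xs = -922 + 8(Pb + 57) = -466 + 8Pb. Setting this equal to demand: 531.5 - 1.5Pb = -466 + 8Pb, so Pb = 105.
Sellers receive Ps = 105 + 57 = 162; x' = 531.5 − 1.5·105 = 374.

Buyers pay £105; sellers receive £162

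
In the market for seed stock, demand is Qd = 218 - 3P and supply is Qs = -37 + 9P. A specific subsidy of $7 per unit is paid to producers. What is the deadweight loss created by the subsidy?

Pre-subsidy: 218 - 3P = -37 + 9P gives P* = 21.25, Q* = 154.25.
With the subsidy, sellers receive Ps = Pb + 7 for each unit, where Pb is the price buyers pay.
Supply in terms of Pb becomes Qs = -37 + 9(Pb + 7) = 26 + 9Pb. Setting this equal to demand: 218 - 3Pb = 26 + 9Pb, so Pb = 16.
Sellers receive Ps = 16 + 7 = 23; Q' = 218 − 3·16 = 170.
The subsidy expands output by 170 − 154.25 = 15.75 past the efficient level; on those units the gap between marginal cost and willingness to pay runs from 0 up to 7.
DWL = ½ × 7 × 15.75 = 55.125.

Deadweight loss = $55.125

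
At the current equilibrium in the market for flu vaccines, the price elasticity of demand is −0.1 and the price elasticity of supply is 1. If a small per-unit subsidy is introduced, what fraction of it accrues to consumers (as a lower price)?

Consumer share = 10/11

For a small subsidy around the equilibrium, the benefit split depends on the relative slopes, which at a point are proportional to the elasticities.
Buyer share = εs/(εs + |εd|) = 1/(1 + 0.1) = 10/11; seller share = |εd|/(εs + |εd|) = 1/11.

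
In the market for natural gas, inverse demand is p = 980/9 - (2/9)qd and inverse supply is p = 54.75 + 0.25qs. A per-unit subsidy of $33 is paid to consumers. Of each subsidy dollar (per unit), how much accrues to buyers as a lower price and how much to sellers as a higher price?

Buyers gain 264/17 per unit; sellers gain 297/17 per unit

Pre-subsidy: 980/9 - (2/9)q = 54.75 + 0.25q gives q* = 1949/17 and p* = 1418/17.
With the rebate, buyers effectively pay pb = ps − 33, where ps is the price sellers receive.
On the curves, pb = 980/9 - (2/9)q and ps = 54.75 + 0.25q; the wedge ps − pb = 33 gives 54.75 + 0.25q − (980/9 - (2/9)q) = 33, so q' = 3137/17.
Then pb = 980/9 − (2/9)·(3137/17) = 1154/17 and ps = 54.75 + 0.25·(3137/17) = 1715/17.
Buyers' price falls by p* − pb = 1418/17 − 1154/17 = 264/17; sellers' price rises by ps − p* = 1715/17 − 1418/17 = 297/17.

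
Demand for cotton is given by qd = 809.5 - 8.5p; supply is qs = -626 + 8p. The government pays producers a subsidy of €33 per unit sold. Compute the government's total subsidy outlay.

Pre-subsidy: 809.5 - 8.5p = -626 + 8p gives p* = 87, q* = 70.
With the subsidy, sellers receive ps = pb + 33 for each unit, where pb is the price buyers pay.
Supply in terms of pb becomes qs = -626 + 8(pb + 33) = -362 + 8pb. Setting this equal to demand: 809.5 - 8.5pb = -362 + 8pb, so pb = 71.
Sellers receive ps = 71 + 33 = 104; q' = 809.5 − 8.5·71 = 206.
Government outlay = subsidy × quantity = 33 × 206 = 6798.

Government cost = €6798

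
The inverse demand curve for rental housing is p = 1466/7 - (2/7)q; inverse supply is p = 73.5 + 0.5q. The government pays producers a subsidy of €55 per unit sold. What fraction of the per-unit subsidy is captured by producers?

Producer share = 7/11

Pre-subsidy: 1466/7 - (2/7)q = 73.5 + 0.5q gives q* = 173 and p* = 160.
With the subsidy, sellers receive ps = pb + 55 for each unit, where pb is the price buyers pay.
On the curves, pb = 1466/7 - (2/7)q and ps = 73.5 + 0.5q; the wedge ps − pb = 55 gives 73.5 + 0.5q − (1466/7 - (2/7)q) = 55, so q' = 243.
Then pb = 1466/7 − (2/7)·243 = 140 and ps = 73.5 + 0.5·243 = 195.
Buyers' price falls by p* − pb = 160 − 140 = 20; sellers' price rises by ps − p* = 195 − 160 = 35.
So producers capture 35/55 = 7/11 of each unit of subsidy.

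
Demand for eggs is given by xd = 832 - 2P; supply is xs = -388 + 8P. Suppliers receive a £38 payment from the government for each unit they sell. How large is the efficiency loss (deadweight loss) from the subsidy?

Deadweight loss = £1155.2

Pre-subsidy: 832 - 2P = -388 + 8P gives P* = 122, x* = 588.
With the subsidy, sellers receive Ps = Pb + 38 for each unit, where Pb is the price buyers pay.
Supply in terms of Pb becomes xs = -388 + 8(Pb + 38) = -84 + 8Pb. Setting this equal to demand: 832 - 2Pb = -84 + 8Pb, so Pb = 91.6.
Sellers receive Ps = 91.6 + 38 = 129.6; x' = 832 − 2·91.6 = 648.8.
The subsidy expands output by 648.8 − 588 = 60.8 past the efficient level; on those units the gap between marginal cost and willingness to pay runs from 0 up to 38.
DWL = ½ × 38 × 60.8 = 1155.2.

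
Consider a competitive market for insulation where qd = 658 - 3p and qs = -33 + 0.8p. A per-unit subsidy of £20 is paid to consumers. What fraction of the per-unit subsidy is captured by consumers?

Pre-subsidy: 658 - 3p = -33 + 0.8p gives p* = 3455/19, q* = 2137/19.
With the rebate, buyers effectively pay pb = ps − 20, where ps is the price sellers receive.
Demand in terms of ps becomes qd = 658 − 3(ps − 20) = 718 - 3ps. Setting this equal to supply: 718 - 3ps = -33 + 0.8ps, so ps = 3755/19.
Buyers pay pb = 3755/19 − 20 = 3375/19; q' = -33 + 0.8·(3755/19) = 2377/19.
Buyers' price falls by p* − pb = 3455/19 − 3375/19 = 80/19; sellers' price rises by ps − p* = 3755/19 − 3455/19 = 300/19.
So consumers capture (80/19)/20 = 4/19 of each unit of subsidy.

Consumer share = 4/19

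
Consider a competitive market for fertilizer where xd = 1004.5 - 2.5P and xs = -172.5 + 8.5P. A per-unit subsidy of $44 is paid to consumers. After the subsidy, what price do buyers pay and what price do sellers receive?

Buyers pay $73; sellers receive $117

Pre-subsidy: 1004.5 - 2.5P = -172.5 + 8.5P gives P* = 107, x* = 737.
With the rebate, buyers effectively pay Pb = Ps − 44, where Ps is the price sellers receive.
Demand in terms of Ps becomes xd = 1004.5 − 2.5(Ps − 44) = 1114.5 - 2.5Ps. Setting this equal to supply: 1114.5 - 2.5Ps = -172.5 + 8.5Ps, so Ps = 117.
Buyers pay Pb = 117 − 44 = 73; x' = -172.5 + 8.5·117 = 822.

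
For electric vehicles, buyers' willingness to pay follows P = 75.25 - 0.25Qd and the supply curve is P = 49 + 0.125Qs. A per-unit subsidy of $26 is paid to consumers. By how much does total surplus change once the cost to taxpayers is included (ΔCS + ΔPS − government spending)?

Net change in total surplus = -2704/3

Pre-subsidy: 75.25 - 0.25Q = 49 + 0.125Q gives Q* = 70 and P* = 57.75.
With the rebate, buyers effectively pay Pb = Ps − 26, where Ps is the price sellers receive.
On the curves, Pb = 75.25 - 0.25Q and Ps = 49 + 0.125Q; the wedge Ps − Pb = 26 gives 49 + 0.125Q − (75.25 - 0.25Q) = 26, so Q' = 418/3.
Then Pb = 75.25 − 0.25·(418/3) = 485/12 and Ps = 49 + 0.125·(418/3) = 797/12.
ΔCS = ½(70 + 418/3)(57.75 − 485/12) = 16328/9; ΔPS = ½(70 + 418/3)(797/12 − 57.75) = 8164/9.
Government spending = 26 × 418/3 = 10868/3.
Net change = 16328/9 + 8164/9 − 10868/3 = -2704/3. The loss equals the DWL triangle ½·26·208/3.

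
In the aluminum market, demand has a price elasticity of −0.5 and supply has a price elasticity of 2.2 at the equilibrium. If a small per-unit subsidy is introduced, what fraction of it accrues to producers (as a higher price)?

For a small subsidy around the equilibrium, the benefit split depends on the relative slopes, which at a point are proportional to the elasticities.
Buyer share = εs/(εs + |εd|) = 2.2/(2.2 + 0.5) = 22/27; seller share = |εd|/(εs + |εd|) = 5/27.
So producers capture 5/27 of the subsidy.

Producer share = 5/27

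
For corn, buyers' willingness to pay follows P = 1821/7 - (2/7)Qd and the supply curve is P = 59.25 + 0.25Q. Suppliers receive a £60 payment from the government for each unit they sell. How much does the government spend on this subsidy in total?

Pre-subsidy: 1821/7 - (2/7)Q = 59.25 + 0.25Q gives Q* = 375 and P* = 153.
With the subsidy, sellers receive Ps = Pb + 60 for each unit, where Pb is the price buyers pay.
On the curves, Pb = 1821/7 - (2/7)Q and Ps = 59.25 + 0.25Q; the wedge Ps − Pb = 60 gives 59.25 + 0.25Q − (1821/7 - (2/7)Q) = 60, so Q' = 487.
Then Pb = 1821/7 − (2/7)·487 = 121 and Ps = 59.25 + 0.25·487 = 181.
Government outlay = subsidy × quantity = 60 × 487 = 29220.

Government cost = £29220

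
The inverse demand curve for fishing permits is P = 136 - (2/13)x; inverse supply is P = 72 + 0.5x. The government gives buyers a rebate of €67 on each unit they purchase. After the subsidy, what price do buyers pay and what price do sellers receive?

Pre-subsidy: 136 - (2/13)x = 72 + 0.5x gives x* = 1664/17 and P* = 2056/17.
With the rebate, buyers effectively pay Pb = Ps − 67, where Ps is the price sellers receive.
On the curves, Pb = 136 - (2/13)x and Ps = 72 + 0.5x; the wedge Ps − Pb = 67 gives 72 + 0.5x − (136 - (2/13)x) = 67, so x' = 3406/17.
Then Pb = 136 − (2/13)·(3406/17) = 1788/17 and Ps = 72 + 0.5·(3406/17) = 2927/17.

Buyers pay 1788/17; sellers receive 2927/17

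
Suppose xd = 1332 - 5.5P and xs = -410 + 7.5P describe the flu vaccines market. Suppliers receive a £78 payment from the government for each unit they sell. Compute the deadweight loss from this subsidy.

Deadweight loss = £9652.5

Pre-subsidy: 1332 - 5.5P = -410 + 7.5P gives P* = 134, x* = 595.
With the subsidy, sellers receive Ps = Pb + 78 for each unit, where Pb is the price buyers pay.
Supply in terms of Pb becomes xs = -410 + 7.5(Pb + 78) = 175 + 7.5Pb. Setting this equal to demand: 1332 - 5.5Pb = 175 + 7.5Pb, so Pb = 89.
Sellers receive Ps = 89 + 78 = 167; x' = 1332 − 5.5·89 = 842.5.
The subsidy expands output by 842.5 − 595 = 247.5 past the efficient level; on those units the gap between marginal cost and willingness to pay runs from 0 up to 78.
DWL = ½ × 78 × 247.5 = 9652.5.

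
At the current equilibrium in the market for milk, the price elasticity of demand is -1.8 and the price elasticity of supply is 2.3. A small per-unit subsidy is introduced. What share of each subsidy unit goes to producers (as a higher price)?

Producer share = 18/41

For a small subsidy around the equilibrium, the benefit split depends on the relative slopes, which at a point are proportional to the elasticities.
Buyer share = εs/(εs + |εd|) = 2.3/(2.3 + 1.8) = 23/41; seller share = |εd|/(εs + |εd|) = 18/41.
So producers capture 18/41 of the subsidy.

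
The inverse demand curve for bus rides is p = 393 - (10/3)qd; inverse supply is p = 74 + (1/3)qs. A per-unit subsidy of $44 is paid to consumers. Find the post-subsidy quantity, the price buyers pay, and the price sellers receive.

Pre-subsidy: 393 - (10/3)q = 74 + (1/3)q gives q* = 87 and p* = 103.
With the rebate, buyers effectively pay pb = ps − 44, where ps is the price sellers receive.
On the curves, pb = 393 - (10/3)q and ps = 74 + (1/3)q; the wedge ps − pb = 44 gives 74 + (1/3)q − (393 - (10/3)q) = 44, so q' = 99.
Then pb = 393 − (10/3)·99 = 63 and ps = 74 + (1/3)·99 = 107.

q' = 99; buyers pay $63; sellers receive $107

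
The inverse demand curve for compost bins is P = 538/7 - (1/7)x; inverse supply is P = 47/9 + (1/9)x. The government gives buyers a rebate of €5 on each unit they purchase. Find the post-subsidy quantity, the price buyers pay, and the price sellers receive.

x' = 301.75; buyers pay €33.75; sellers receive €38.75

Pre-subsidy: 538/7 - (1/7)x = 47/9 + (1/9)x gives x* = 282.0625 and P* = 36.5625.
With the rebate, buyers effectively pay Pb = Ps − 5, where Ps is the price sellers receive.
On the curves, Pb = 538/7 - (1/7)x and Ps = 47/9 + (1/9)x; the wedge Ps − Pb = 5 gives 47/9 + (1/9)x − (538/7 - (1/7)x) = 5, so x' = 301.75.
Then Pb = 538/7 − (1/7)·301.75 = 33.75 and Ps = 47/9 + (1/9)·301.75 = 38.75.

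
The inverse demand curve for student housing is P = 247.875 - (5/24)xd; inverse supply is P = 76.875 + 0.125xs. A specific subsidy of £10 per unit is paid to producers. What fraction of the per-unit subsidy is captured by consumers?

Consumer share = 0.625

Pre-subsidy: 247.875 - (5/24)x = 76.875 + 0.125x gives x* = 513 and P* = 141.
With the subsidy, sellers receive Ps = Pb + 10 for each unit, where Pb is the price buyers pay.
On the curves, Pb = 247.875 - (5/24)x and Ps = 76.875 + 0.125x; the wedge Ps − Pb = 10 gives 76.875 + 0.125x − (247.875 - (5/24)x) = 10, so x' = 543.
Then Pb = 247.875 − (5/24)·543 = 134.75 and Ps = 76.875 + 0.125·543 = 144.75.
Buyers' price falls by P* − Pb = 141 − 134.75 = 6.25; sellers' price rises by Ps − P* = 144.75 − 141 = 3.75.
So consumers capture 6.25/10 = 0.625 of each unit of subsidy.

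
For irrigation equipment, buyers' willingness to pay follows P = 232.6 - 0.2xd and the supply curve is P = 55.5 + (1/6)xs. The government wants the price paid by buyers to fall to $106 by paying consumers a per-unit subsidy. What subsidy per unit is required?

Required subsidy s = $55 per unit

At a buyer price of 106, quantity demanded is 1163 − 5·106 = 633.
Sellers supply 633 only when they receive Ps = 55.5 + (1/6)·633 = 161.
s = Ps − Pb = 161 − 106 = 55.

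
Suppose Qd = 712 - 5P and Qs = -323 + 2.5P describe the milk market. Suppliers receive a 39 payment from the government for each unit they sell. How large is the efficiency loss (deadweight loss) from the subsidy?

Deadweight loss = 1267.5

Pre-subsidy: 712 - 5P = -323 + 2.5P gives P* = 138, Q* = 22.
With the subsidy, sellers receive Ps = Pb + 39 for each unit, where Pb is the price buyers pay.
Supply in terms of Pb becomes Qs = -323 + 2.5(Pb + 39) = -225.5 + 2.5Pb. Setting this equal to demand: 712 - 5Pb = -225.5 + 2.5Pb, so Pb = 125.
Sellers receive Ps = 125 + 39 = 164; Q' = 712 − 5·125 = 87.
The subsidy expands output by 87 − 22 = 65 past the efficient level; on those units the gap between marginal cost and willingness to pay runs from 0 up to 39.
DWL = ½ × 39 × 65 = 1267.5.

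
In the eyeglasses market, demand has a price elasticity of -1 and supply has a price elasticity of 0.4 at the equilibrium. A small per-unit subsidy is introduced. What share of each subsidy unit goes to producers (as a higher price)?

Producer share = 5/7

For a small subsidy around the equilibrium, the benefit split depends on the relative slopes, which at a point are proportional to the elasticities.
Buyer share = εs/(εs + |εd|) = 0.4/(0.4 + 1) = 2/7; seller share = |εd|/(εs + |εd|) = 5/7.
So producers capture 5/7 of the subsidy.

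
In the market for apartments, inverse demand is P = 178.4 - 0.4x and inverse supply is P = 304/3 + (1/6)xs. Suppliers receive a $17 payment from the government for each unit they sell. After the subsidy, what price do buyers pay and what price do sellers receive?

Pre-subsidy: 178.4 - 0.4x = 304/3 + (1/6)x gives x* = 136 and P* = 124.
With the subsidy, sellers receive Ps = Pb + 17 for each unit, where Pb is the price buyers pay.
On the curves, Pb = 178.4 - 0.4x and Ps = 304/3 + (1/6)x; the wedge Ps − Pb = 17 gives 304/3 + (1/6)x − (178.4 - 0.4x) = 17, so x' = 166.
Then Pb = 178.4 − 0.4·166 = 112 and Ps = 304/3 + (1/6)·166 = 129.

Buyers pay $112; sellers receive $129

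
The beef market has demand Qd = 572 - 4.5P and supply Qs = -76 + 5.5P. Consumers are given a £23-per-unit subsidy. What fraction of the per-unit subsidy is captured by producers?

Pre-subsidy: 572 - 4.5P = -76 + 5.5P gives P* = 64.8, Q* = 280.4.
With the rebate, buyers effectively pay Pb = Ps − 23, where Ps is the price sellers receive.
Demand in terms of Ps becomes Qd = 572 − 4.5(Ps − 23) = 675.5 - 4.5Ps. Setting this equal to supply: 675.5 - 4.5Ps = -76 + 5.5Ps, so Ps = 75.15.
Buyers pay Pb = 75.15 − 23 = 52.15; Q' = -76 + 5.5·75.15 = 337.325.
Buyers' price falls by P* − Pb = 64.8 − 52.15 = 12.65; sellers' price rises by Ps − P* = 75.15 − 64.8 = 10.35.
So producers capture 10.35/23 = 0.45 of each unit of subsidy.

Producer share = 0.45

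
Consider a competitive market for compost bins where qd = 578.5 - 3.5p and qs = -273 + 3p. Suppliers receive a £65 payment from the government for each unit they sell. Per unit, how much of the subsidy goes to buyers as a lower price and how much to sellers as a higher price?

Pre-subsidy: 578.5 - 3.5p = -273 + 3p gives p* = 131, q* = 120.
With the subsidy, sellers receive ps = pb + 65 for each unit, where pb is the price buyers pay.
Supply in terms of pb becomes qs = -273 + 3(pb + 65) = -78 + 3pb. Setting this equal to demand: 578.5 - 3.5pb = -78 + 3pb, so pb = 101.
Sellers receive ps = 101 + 65 = 166; q' = 578.5 − 3.5·101 = 225.
Buyers' price falls by p* − pb = 131 − 101 = 30; sellers' price rises by ps − p* = 166 − 131 = 35.

Buyers gain £30 per unit; sellers gain £35 per unit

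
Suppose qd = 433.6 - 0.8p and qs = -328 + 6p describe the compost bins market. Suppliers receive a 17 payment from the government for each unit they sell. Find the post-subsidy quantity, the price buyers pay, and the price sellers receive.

q' = 356; buyers pay 97; sellers receive 114

Pre-subsidy: 433.6 - 0.8p = -328 + 6p gives p* = 112, q* = 344.
With the subsidy, sellers receive ps = pb + 17 for each unit, where pb is the price buyers pay.
Supply in terms of pb becomes qs = -328 + 6(pb + 17) = -226 + 6pb. Setting this equal to demand: 433.6 - 0.8pb = -226 + 6pb, so pb = 97.
Sellers receive ps = 97 + 17 = 114; q' = 433.6 − 0.8·97 = 356.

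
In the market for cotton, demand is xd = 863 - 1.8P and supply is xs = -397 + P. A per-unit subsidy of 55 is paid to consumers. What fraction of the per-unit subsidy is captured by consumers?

Consumer share = 5/14

Pre-subsidy: 863 - 1.8P = -397 + P gives P* = 450, x* = 53.
With the rebate, buyers effectively pay Pb = Ps − 55, where Ps is the price sellers receive.
Demand in terms of Ps becomes xd = 863 − 1.8(Ps − 55) = 962 - 1.8Ps. Setting this equal to supply: 962 - 1.8Ps = -397 + Ps, so Ps = 6795/14.
Buyers pay Pb = 6795/14 − 55 = 6025/14; x' = -397 + 1·(6795/14) = 1237/14.
Buyers' price falls by P* − Pb = 450 − 6025/14 = 275/14; sellers' price rises by Ps − P* = 6795/14 − 450 = 495/14.
So consumers capture (275/14)/55 = 5/14 of each unit of subsidy.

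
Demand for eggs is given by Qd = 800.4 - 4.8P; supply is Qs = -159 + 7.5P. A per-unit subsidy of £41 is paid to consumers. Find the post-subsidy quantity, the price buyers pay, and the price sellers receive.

Pre-subsidy: 800.4 - 4.8P = -159 + 7.5P gives P* = 78, Q* = 426.
With the rebate, buyers effectively pay Pb = Ps − 41, where Ps is the price sellers receive.
Demand in terms of Ps becomes Qd = 800.4 − 4.8(Ps − 41) = 997.2 - 4.8Ps. Setting this equal to supply: 997.2 - 4.8Ps = -159 + 7.5Ps, so Ps = 94.
Buyers pay Pb = 94 − 41 = 53; Q' = -159 + 7.5·94 = 546.

Q' = 546; buyers pay £53; sellers receive £94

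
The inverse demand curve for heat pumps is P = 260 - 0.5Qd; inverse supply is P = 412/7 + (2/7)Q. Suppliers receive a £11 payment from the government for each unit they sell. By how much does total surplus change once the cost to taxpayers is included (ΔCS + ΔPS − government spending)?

Net change in total surplus = -£77

Pre-subsidy: 260 - 0.5Q = 412/7 + (2/7)Q gives Q* = 256 and P* = 132.
With the subsidy, sellers receive Ps = Pb + 11 for each unit, where Pb is the price buyers pay.
On the curves, Pb = 260 - 0.5Q and Ps = 412/7 + (2/7)Q; the wedge Ps − Pb = 11 gives 412/7 + (2/7)Q − (260 - 0.5Q) = 11, so Q' = 270.
Then Pb = 260 − 0.5·270 = 125 and Ps = 412/7 + (2/7)·270 = 136.
ΔCS = ½(256 + 270)(132 − 125) = 1841; ΔPS = ½(256 + 270)(136 − 132) = 1052.
Government spending = 11 × 270 = 2970.
Net change = 1841 + 1052 − 2970 = -77. The loss equals the DWL triangle ½·11·14.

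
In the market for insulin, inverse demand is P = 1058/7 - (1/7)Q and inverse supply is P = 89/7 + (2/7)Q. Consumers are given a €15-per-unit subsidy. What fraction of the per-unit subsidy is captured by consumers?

Consumer share = 1/3

Pre-subsidy: 1058/7 - (1/7)Q = 89/7 + (2/7)Q gives Q* = 323 and P* = 105.
With the rebate, buyers effectively pay Pb = Ps − 15, where Ps is the price sellers receive.
On the curves, Pb = 1058/7 - (1/7)Q and Ps = 89/7 + (2/7)Q; the wedge Ps − Pb = 15 gives 89/7 + (2/7)Q − (1058/7 - (1/7)Q) = 15, so Q' = 358.
Then Pb = 1058/7 − (1/7)·358 = 100 and Ps = 89/7 + (2/7)·358 = 115.
Buyers' price falls by P* − Pb = 105 − 100 = 5; sellers' price rises by Ps − P* = 115 − 105 = 10.
So consumers capture 5/15 = 1/3 of each unit of subsidy.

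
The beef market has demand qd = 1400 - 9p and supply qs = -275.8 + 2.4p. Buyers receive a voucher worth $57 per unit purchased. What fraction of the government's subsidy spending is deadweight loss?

DWL / government spending = 54/185

Pre-subsidy: 1400 - 9p = -275.8 + 2.4p gives p* = 147, q* = 77.
With the rebate, buyers effectively pay pb = ps − 57, where ps is the price sellers receive.
Demand in terms of ps becomes qd = 1400 − 9(ps − 57) = 1913 - 9ps. Setting this equal to supply: 1913 - 9ps = -275.8 + 2.4ps, so ps = 192.
Buyers pay pb = 192 − 57 = 135; q' = -275.8 + 2.4·192 = 185.
ΔCS = ½(77 + 185)(147 − 135) = 1572; ΔPS = ½(77 + 185)(192 − 147) = 5895.
Government spending = 57 × 185 = 10545.
DWL = ½ × 57 × (185 − 77) = 3078; fraction = 3078 / 10545 = 54/185.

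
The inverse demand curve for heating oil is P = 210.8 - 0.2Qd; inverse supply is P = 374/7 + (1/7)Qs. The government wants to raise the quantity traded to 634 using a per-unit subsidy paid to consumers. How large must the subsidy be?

Required subsidy s = 60 per unit

At Q = 634, from the demand curve buyers pay Pb = 210.8 − 0.2·634 = 84; from the supply curve sellers need Ps = 374/7 + (1/7)·634 = 144.
The subsidy must fill the gap: s = Ps − Pb = 144 − 84 = 60.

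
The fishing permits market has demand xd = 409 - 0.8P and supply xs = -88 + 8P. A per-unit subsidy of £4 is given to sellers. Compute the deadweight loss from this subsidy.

Pre-subsidy: 409 - 0.8P = -88 + 8P gives P* = 2485/44, x* = 4002/11.
With the subsidy, sellers receive Ps = Pb + 4 for each unit, where Pb is the price buyers pay.
Supply in terms of Pb becomes xs = -88 + 8(Pb + 4) = -56 + 8Pb. Setting this equal to demand: 409 - 0.8Pb = -56 + 8Pb, so Pb = 2325/44.
Sellers receive Ps = 2325/44 + 4 = 2501/44; x' = 409 − 0.8·(2325/44) = 4034/11.
The subsidy expands output by 4034/11 − 4002/11 = 32/11 past the efficient level; on those units the gap between marginal cost and willingness to pay runs from 0 up to 4.
DWL = ½ × 4 × 32/11 = 64/11.

Deadweight loss = 64/11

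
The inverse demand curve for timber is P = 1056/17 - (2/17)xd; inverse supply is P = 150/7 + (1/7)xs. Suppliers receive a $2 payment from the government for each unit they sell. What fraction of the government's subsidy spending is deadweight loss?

DWL / government spending = 119/5080

Pre-subsidy: 1056/17 - (2/17)x = 150/7 + (1/7)x gives x* = 4842/31 and P* = 1356/31.
With the subsidy, sellers receive Ps = Pb + 2 for each unit, where Pb is the price buyers pay.
On the curves, Pb = 1056/17 - (2/17)x and Ps = 150/7 + (1/7)x; the wedge Ps − Pb = 2 gives 150/7 + (1/7)x − (1056/17 - (2/17)x) = 2, so x' = 5080/31.
Then Pb = 1056/17 − (2/17)·(5080/31) = 1328/31 and Ps = 150/7 + (1/7)·(5080/31) = 1390/31.
ΔCS = ½(4842/31 + 5080/31)(1356/31 − 1328/31) = 138908/961; ΔPS = ½(4842/31 + 5080/31)(1390/31 − 1356/31) = 168674/961.
Government spending = 2 × 5080/31 = 10160/31.
DWL = ½ × 2 × (5080/31 − 4842/31) = 238/31; fraction = (238/31) / (10160/31) = 119/5080.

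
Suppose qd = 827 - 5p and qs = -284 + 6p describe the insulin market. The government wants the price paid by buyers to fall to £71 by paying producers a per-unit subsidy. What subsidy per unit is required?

Required subsidy s = £55 per unit

At a buyer price of 71, quantity demanded is 827 − 5·71 = 472.
Sellers supply 472 only when they receive ps with -284 + 6·ps = 472, i.e. ps = 126.
s = ps − pb = 126 − 71 = 55.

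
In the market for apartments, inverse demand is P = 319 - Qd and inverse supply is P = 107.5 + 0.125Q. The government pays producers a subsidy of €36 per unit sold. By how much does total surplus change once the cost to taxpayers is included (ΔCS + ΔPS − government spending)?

Pre-subsidy: 319 - Q = 107.5 + 0.125Q gives Q* = 188 and P* = 131.
With the subsidy, sellers receive Ps = Pb + 36 for each unit, where Pb is the price buyers pay.
On the curves, Pb = 319 - Q and Ps = 107.5 + 0.125Q; the wedge Ps − Pb = 36 gives 107.5 + 0.125Q − (319 - Q) = 36, so Q' = 220.
Then Pb = 319 − 1·220 = 99 and Ps = 107.5 + 0.125·220 = 135.
ΔCS = ½(188 + 220)(131 − 99) = 6528; ΔPS = ½(188 + 220)(135 − 131) = 816.
Government spending = 36 × 220 = 7920.
Net change = 6528 + 816 − 7920 = -576. The loss equals the DWL triangle ½·36·32.

Net change in total surplus = -€576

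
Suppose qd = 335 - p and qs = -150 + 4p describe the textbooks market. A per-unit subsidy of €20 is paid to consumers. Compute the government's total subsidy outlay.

Government cost = €5080

Pre-subsidy: 335 - p = -150 + 4p gives p* = 97, q* = 238.
With the rebate, buyers effectively pay pb = ps − 20, where ps is the price sellers receive.
Demand in terms of ps becomes qd = 335 − 1(ps − 20) = 355 - ps. Setting this equal to supply: 355 - ps = -150 + 4ps, so ps = 101.
Buyers pay pb = 101 − 20 = 81; q' = -150 + 4·101 = 254.
Government outlay = subsidy × quantity = 20 × 254 = 5080.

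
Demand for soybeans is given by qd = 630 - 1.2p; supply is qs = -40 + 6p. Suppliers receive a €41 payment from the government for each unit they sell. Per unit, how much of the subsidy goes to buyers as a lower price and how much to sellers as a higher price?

Pre-subsidy: 630 - 1.2p = -40 + 6p gives p* = 1675/18, q* = 1555/3.
With the subsidy, sellers receive ps = pb + 41 for each unit, where pb is the price buyers pay.
Supply in terms of pb becomes qs = -40 + 6(pb + 41) = 206 + 6pb. Setting this equal to demand: 630 - 1.2pb = 206 + 6pb, so pb = 530/9.
Sellers receive ps = 530/9 + 41 = 899/9; q' = 630 − 1.2·(530/9) = 1678/3.
Buyers' price falls by p* − pb = 1675/18 − 530/9 = 205/6; sellers' price rises by ps − p* = 899/9 − 1675/18 = 41/6.

Buyers gain 205/6 per unit; sellers gain 41/6 per unit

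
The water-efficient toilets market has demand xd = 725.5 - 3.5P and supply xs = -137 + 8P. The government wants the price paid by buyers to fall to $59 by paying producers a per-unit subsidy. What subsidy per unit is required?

Required subsidy s = $23 per unit

At a buyer price of 59, quantity demanded is 725.5 − 3.5·59 = 519.
Sellers supply 519 only when they receive Ps with -137 + 8·Ps = 519, i.e. Ps = 82.
s = Ps − Pb = 82 − 59 = 23.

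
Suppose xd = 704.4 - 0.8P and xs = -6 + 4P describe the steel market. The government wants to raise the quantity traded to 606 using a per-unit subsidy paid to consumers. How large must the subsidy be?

At x = 606, invert demand for the buyer price: Pb = (704.4 − 606)/0.8 = 123; invert supply for the seller price: Ps = (606 − (-6))/4 = 153.
The subsidy must fill the gap: s = Ps − Pb = 153 − 123 = 30.

Required subsidy s = 30 per unit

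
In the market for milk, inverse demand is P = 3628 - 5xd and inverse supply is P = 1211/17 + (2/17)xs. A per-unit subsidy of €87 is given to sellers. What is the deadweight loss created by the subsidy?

Pre-subsidy: 3628 - 5x = 1211/17 + (2/17)x gives x* = 695 and P* = 153.
With the subsidy, sellers receive Ps = Pb + 87 for each unit, where Pb is the price buyers pay.
On the curves, Pb = 3628 - 5x and Ps = 1211/17 + (2/17)x; the wedge Ps − Pb = 87 gives 1211/17 + (2/17)x − (3628 - 5x) = 87, so x' = 712.
Then Pb = 3628 − 5·712 = 68 and Ps = 1211/17 + (2/17)·712 = 155.
The subsidy expands output by 712 − 695 = 17 past the efficient level; on those units the gap between marginal cost and willingness to pay runs from 0 up to 87.
DWL = ½ × 87 × 17 = 739.5.

Deadweight loss = €739.5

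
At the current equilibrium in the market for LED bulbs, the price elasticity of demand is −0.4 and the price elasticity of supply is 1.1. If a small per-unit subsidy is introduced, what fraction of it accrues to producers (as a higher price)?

Producer share = 4/15

For a small subsidy around the equilibrium, the benefit split depends on the relative slopes, which at a point are proportional to the elasticities.
Buyer share = εs/(εs + |εd|) = 1.1/(1.1 + 0.4) = 11/15; seller share = |εd|/(εs + |εd|) = 4/15.
So producers capture 4/15 of the subsidy.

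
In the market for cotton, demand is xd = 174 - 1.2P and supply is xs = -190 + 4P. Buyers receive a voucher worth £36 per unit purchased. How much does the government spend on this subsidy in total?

Pre-subsidy: 174 - 1.2P = -190 + 4P gives P* = 70, x* = 90.
With the rebate, buyers effectively pay Pb = Ps − 36, where Ps is the price sellers receive.
Demand in terms of Ps becomes xd = 174 − 1.2(Ps − 36) = 217.2 - 1.2Ps. Setting this equal to supply: 217.2 - 1.2Ps = -190 + 4Ps, so Ps = 1018/13.
Buyers pay Pb = 1018/13 − 36 = 550/13; x' = -190 + 4·(1018/13) = 1602/13.
Government outlay = subsidy × quantity = 36 × 1602/13 = 57672/13.

Government cost = 57672/13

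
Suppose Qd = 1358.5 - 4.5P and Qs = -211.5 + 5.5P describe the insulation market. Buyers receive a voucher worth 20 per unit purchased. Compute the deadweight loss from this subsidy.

Pre-subsidy: 1358.5 - 4.5P = -211.5 + 5.5P gives P* = 157, Q* = 652.
With the rebate, buyers effectively pay Pb = Ps − 20, where Ps is the price sellers receive.
Demand in terms of Ps becomes Qd = 1358.5 − 4.5(Ps − 20) = 1448.5 - 4.5Ps. Setting this equal to supply: 1448.5 - 4.5Ps = -211.5 + 5.5Ps, so Ps = 166.
Buyers pay Pb = 166 − 20 = 146; Q' = -211.5 + 5.5·166 = 701.5.
The subsidy expands output by 701.5 − 652 = 49.5 past the efficient level; on those units the gap between marginal cost and willingness to pay runs from 0 up to 20.
DWL = ½ × 20 × 49.5 = 495.

Deadweight loss = 495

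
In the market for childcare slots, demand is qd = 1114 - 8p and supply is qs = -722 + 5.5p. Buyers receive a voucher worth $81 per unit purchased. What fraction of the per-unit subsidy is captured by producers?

Pre-subsidy: 1114 - 8p = -722 + 5.5p gives p* = 136, q* = 26.
With the rebate, buyers effectively pay pb = ps − 81, where ps is the price sellers receive.
Demand in terms of ps becomes qd = 1114 − 8(ps − 81) = 1762 - 8ps. Setting this equal to supply: 1762 - 8ps = -722 + 5.5ps, so ps = 184.
Buyers pay pb = 184 − 81 = 103; q' = -722 + 5.5·184 = 290.
Buyers' price falls by p* − pb = 136 − 103 = 33; sellers' price rises by ps − p* = 184 − 136 = 48.
So producers capture 48/81 = 16/27 of each unit of subsidy.

Producer share = 16/27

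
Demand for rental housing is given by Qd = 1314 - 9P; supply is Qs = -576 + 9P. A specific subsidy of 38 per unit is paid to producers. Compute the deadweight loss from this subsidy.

Deadweight loss = 3249

Pre-subsidy: 1314 - 9P = -576 + 9P gives P* = 105, Q* = 369.
With the subsidy, sellers receive Ps = Pb + 38 for each unit, where Pb is the price buyers pay.
Supply in terms of Pb becomes Qs = -576 + 9(Pb + 38) = -234 + 9Pb. Setting this equal to demand: 1314 - 9Pb = -234 + 9Pb, so Pb = 86.
Sellers receive Ps = 86 + 38 = 124; Q' = 1314 − 9·86 = 540.
The subsidy expands output by 540 − 369 = 171 past the efficient level; on those units the gap between marginal cost and willingness to pay runs from 0 up to 38.
DWL = ½ × 38 × 171 = 3249.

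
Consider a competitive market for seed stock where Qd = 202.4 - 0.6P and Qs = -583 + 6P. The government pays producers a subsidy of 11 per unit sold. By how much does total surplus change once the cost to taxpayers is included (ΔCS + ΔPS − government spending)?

Net change in total surplus = -33

Pre-subsidy: 202.4 - 0.6P = -583 + 6P gives P* = 119, Q* = 131.
With the subsidy, sellers receive Ps = Pb + 11 for each unit, where Pb is the price buyers pay.
Supply in terms of Pb becomes Qs = -583 + 6(Pb + 11) = -517 + 6Pb. Setting this equal to demand: 202.4 - 0.6Pb = -517 + 6Pb, so Pb = 109.
Sellers receive Ps = 109 + 11 = 120; Q' = 202.4 − 0.6·109 = 137.
ΔCS = ½(131 + 137)(119 − 109) = 1340; ΔPS = ½(131 + 137)(120 − 119) = 134.
Government spending = 11 × 137 = 1507.
Net change = 1340 + 134 − 1507 = -33. The loss equals the DWL triangle ½·11·6.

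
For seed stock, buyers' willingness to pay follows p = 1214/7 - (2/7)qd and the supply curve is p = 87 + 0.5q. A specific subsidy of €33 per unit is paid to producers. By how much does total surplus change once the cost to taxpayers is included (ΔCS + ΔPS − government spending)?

Net change in total surplus = -€693

Pre-subsidy: 1214/7 - (2/7)q = 87 + 0.5q gives q* = 110 and p* = 142.
With the subsidy, sellers receive ps = pb + 33 for each unit, where pb is the price buyers pay.
On the curves, pb = 1214/7 - (2/7)q and ps = 87 + 0.5q; the wedge ps − pb = 33 gives 87 + 0.5q − (1214/7 - (2/7)q) = 33, so q' = 152.
Then pb = 1214/7 − (2/7)·152 = 130 and ps = 87 + 0.5·152 = 163.
ΔCS = ½(110 + 152)(142 − 130) = 1572; ΔPS = ½(110 + 152)(163 − 142) = 2751.
Government spending = 33 × 152 = 5016.
Net change = 1572 + 2751 − 5016 = -693. The loss equals the DWL triangle ½·33·42.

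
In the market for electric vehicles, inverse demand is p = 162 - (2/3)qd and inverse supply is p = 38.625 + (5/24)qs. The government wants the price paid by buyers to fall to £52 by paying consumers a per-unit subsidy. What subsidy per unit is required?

At a buyer price of 52, quantity demanded is 243 − 1.5·52 = 165.
Sellers supply 165 only when they receive ps = 38.625 + (5/24)·165 = 73.
s = ps − pb = 73 − 52 = 21.

Required subsidy s = £21 per unit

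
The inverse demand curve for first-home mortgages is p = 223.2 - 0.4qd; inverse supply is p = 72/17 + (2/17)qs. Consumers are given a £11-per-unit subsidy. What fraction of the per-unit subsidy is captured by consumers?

Pre-subsidy: 223.2 - 0.4q = 72/17 + (2/17)q gives q* = 423 and p* = 54.
With the rebate, buyers effectively pay pb = ps − 11, where ps is the price sellers receive.
On the curves, pb = 223.2 - 0.4q and ps = 72/17 + (2/17)q; the wedge ps − pb = 11 gives 72/17 + (2/17)q − (223.2 - 0.4q) = 11, so q' = 444.25.
Then pb = 223.2 − 0.4·444.25 = 45.5 and ps = 72/17 + (2/17)·444.25 = 56.5.
Buyers' price falls by p* − pb = 54 − 45.5 = 8.5; sellers' price rises by ps − p* = 56.5 − 54 = 2.5.
So consumers capture 8.5/11 = 17/22 of each unit of subsidy.

Consumer share = 17/22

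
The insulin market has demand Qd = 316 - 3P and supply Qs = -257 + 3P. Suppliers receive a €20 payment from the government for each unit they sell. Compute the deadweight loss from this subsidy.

Deadweight loss = €300

Pre-subsidy: 316 - 3P = -257 + 3P gives P* = 95.5, Q* = 29.5.
With the subsidy, sellers receive Ps = Pb + 20 for each unit, where Pb is the price buyers pay.
Supply in terms of Pb becomes Qs = -257 + 3(Pb + 20) = -197 + 3Pb. Setting this equal to demand: 316 - 3Pb = -197 + 3Pb, so Pb = 85.5.
Sellers receive Ps = 85.5 + 20 = 105.5; Q' = 316 − 3·85.5 = 59.5.
The subsidy expands output by 59.5 − 29.5 = 30 past the efficient level; on those units the gap between marginal cost and willingness to pay runs from 0 up to 20.
DWL = ½ × 20 × 30 = 300.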